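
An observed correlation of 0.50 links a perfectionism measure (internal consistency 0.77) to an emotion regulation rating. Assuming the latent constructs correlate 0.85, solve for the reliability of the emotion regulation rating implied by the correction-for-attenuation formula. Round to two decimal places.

0.45

r_true = r_obs / √(r_xx · r_yy) ⇒ 0.85 = 0.50 / √(0.77 · r_yy).
√(0.77 · r_yy) = 0.50 / 0.85 = 0.5882; 0.77 · r_yy = 0.3460; r_yy = 0.3460 / 0.77 ≈ 0.45.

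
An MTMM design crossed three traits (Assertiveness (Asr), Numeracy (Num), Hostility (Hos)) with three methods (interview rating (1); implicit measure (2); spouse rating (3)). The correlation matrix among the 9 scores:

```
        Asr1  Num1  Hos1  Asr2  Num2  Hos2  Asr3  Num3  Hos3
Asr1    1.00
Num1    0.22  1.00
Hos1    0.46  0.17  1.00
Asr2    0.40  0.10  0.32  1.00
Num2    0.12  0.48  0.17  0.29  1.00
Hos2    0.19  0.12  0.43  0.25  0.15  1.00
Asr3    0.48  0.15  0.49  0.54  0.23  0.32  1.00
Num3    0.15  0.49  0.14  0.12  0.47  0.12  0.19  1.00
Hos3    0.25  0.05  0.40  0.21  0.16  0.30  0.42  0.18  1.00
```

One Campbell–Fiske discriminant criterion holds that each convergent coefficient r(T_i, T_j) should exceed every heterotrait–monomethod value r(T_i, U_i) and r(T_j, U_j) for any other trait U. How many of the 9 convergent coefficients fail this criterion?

4

Each convergent coefficient versus the relevant comparison correlations:
Asr (methods 1·2): 0.40 vs {0.22, 0.29, 0.46, 0.25} → fail.
Asr (methods 1·3): 0.48 vs {0.22, 0.19, 0.46, 0.42} → pass.
Asr (methods 2·3): 0.54 vs {0.29, 0.19, 0.25, 0.42} → pass.
Num (methods 1·2): 0.48 vs {0.22, 0.29, 0.17, 0.15} → pass.
Num (methods 1·3): 0.49 vs {0.22, 0.19, 0.17, 0.18} → pass.
Num (methods 2·3): 0.47 vs {0.29, 0.19, 0.15, 0.18} → pass.
Hos (methods 1·2): 0.43 vs {0.46, 0.25, 0.17, 0.15} → fail.
Hos (methods 1·3): 0.40 vs {0.46, 0.42, 0.17, 0.18} → fail.
Hos (methods 2·3): 0.30 vs {0.25, 0.42, 0.15, 0.18} → fail.
4 of 9 fail.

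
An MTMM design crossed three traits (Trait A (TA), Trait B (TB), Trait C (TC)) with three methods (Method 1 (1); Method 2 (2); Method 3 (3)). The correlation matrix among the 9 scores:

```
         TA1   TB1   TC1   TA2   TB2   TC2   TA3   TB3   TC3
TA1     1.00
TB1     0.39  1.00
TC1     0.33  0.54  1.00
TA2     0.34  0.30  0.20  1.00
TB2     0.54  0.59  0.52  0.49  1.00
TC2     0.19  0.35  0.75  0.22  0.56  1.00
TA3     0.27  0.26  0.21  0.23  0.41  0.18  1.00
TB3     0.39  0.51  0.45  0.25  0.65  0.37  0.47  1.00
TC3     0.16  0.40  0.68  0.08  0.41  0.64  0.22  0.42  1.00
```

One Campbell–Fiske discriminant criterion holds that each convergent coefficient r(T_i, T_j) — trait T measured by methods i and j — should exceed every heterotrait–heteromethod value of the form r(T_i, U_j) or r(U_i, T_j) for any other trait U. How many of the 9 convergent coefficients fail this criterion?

3

Convergent coefficients and their comparison sets:
TA (methods 1·2): 0.34 vs {0.54, 0.30, 0.19, 0.20} → fail.
TA (methods 1·3): 0.27 vs {0.39, 0.26, 0.16, 0.21} → fail.
TA (methods 2·3): 0.23 vs {0.25, 0.41, 0.08, 0.18} → fail.
TB (methods 1·2): 0.59 vs {0.30, 0.54, 0.35, 0.52} → pass.
TB (methods 1·3): 0.51 vs {0.26, 0.39, 0.40, 0.45} → pass.
TB (methods 2·3): 0.65 vs {0.41, 0.25, 0.41, 0.37} → pass.
TC (methods 1·2): 0.75 vs {0.20, 0.19, 0.52, 0.35} → pass.
TC (methods 1·3): 0.68 vs {0.21, 0.16, 0.45, 0.40} → pass.
TC (methods 2·3): 0.64 vs {0.18, 0.08, 0.37, 0.41} → pass.
3 of 9 fail.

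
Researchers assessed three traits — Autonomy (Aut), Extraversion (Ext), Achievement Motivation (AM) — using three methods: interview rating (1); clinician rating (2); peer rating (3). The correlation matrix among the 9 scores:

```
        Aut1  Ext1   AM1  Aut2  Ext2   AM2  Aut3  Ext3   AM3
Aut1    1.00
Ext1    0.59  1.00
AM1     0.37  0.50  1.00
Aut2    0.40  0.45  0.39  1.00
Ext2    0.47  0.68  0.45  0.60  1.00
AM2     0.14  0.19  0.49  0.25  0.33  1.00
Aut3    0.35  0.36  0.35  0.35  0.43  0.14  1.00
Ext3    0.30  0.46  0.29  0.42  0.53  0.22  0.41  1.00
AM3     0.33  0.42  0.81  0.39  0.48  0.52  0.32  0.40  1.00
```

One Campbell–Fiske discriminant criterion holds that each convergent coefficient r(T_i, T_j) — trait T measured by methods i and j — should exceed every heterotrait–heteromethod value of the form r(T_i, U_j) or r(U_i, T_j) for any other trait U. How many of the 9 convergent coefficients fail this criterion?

3

Convergent coefficients and their comparison sets:
Aut (methods 1·2): 0.40 vs {0.47, 0.45, 0.14, 0.39} → fail.
Aut (methods 1·3): 0.35 vs {0.30, 0.36, 0.33, 0.35} → fail.
Aut (methods 2·3): 0.35 vs {0.42, 0.43, 0.39, 0.14} → fail.
Ext (methods 1·2): 0.68 vs {0.45, 0.47, 0.19, 0.45} → pass.
Ext (methods 1·3): 0.46 vs {0.36, 0.30, 0.42, 0.29} → pass.
Ext (methods 2·3): 0.53 vs {0.43, 0.42, 0.48, 0.22} → pass.
AM (methods 1·2): 0.49 vs {0.39, 0.14, 0.45, 0.19} → pass.
AM (methods 1·3): 0.81 vs {0.35, 0.33, 0.29, 0.42} → pass.
AM (methods 2·3): 0.52 vs {0.14, 0.39, 0.22, 0.48} → pass.
3 of 9 fail.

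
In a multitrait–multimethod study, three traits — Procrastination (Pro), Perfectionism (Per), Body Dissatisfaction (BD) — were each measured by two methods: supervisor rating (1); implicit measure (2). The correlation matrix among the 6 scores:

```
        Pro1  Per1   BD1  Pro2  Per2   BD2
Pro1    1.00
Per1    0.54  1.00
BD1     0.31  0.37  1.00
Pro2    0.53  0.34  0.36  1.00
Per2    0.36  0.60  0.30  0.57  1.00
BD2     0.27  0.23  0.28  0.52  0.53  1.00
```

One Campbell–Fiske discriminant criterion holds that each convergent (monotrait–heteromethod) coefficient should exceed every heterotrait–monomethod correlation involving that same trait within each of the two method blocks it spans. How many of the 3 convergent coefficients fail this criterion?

2

Checking each validity diagonal entry against its comparison values:
Pro (methods 1·2): 0.53 vs {0.54, 0.57, 0.31, 0.52} → fail.
Per (methods 1·2): 0.60 vs {0.54, 0.57, 0.37, 0.53} → pass.
BD (methods 1·2): 0.28 vs {0.31, 0.52, 0.37, 0.53} → fail.
2 of 3 fail.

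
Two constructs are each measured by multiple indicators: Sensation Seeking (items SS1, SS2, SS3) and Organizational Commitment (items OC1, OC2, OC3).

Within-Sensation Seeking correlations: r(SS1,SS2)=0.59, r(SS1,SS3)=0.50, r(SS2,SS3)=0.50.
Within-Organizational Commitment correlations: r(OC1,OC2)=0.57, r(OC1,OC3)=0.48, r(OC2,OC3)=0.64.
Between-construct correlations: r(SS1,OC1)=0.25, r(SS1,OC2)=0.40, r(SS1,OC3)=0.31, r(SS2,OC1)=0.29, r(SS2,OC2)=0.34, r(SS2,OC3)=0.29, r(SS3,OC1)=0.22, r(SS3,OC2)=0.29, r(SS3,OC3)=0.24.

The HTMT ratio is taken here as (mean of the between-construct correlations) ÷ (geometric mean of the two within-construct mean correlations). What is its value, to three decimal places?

Mean heterotrait r = 2.63/9 = 0.2922.
Mean within-SS = 1.59/3 = 0.5300; mean within-OC = 1.69/3 = 0.5633.
Geometric mean = √(0.5300 × 0.5633) = 0.5464.
HTMT = 0.2922 / 0.5464 = 0.535.

0.535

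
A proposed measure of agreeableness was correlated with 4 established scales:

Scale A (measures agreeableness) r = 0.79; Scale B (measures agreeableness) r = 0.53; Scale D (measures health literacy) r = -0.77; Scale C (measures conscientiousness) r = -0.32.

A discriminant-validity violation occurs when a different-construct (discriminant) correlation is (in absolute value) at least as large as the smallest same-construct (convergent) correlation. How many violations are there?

Convergent (same construct = agreeableness): Scale A, Scale B.
Smallest convergent = 0.53. Discriminant |r|: 0.77, 0.32; count ≥ 0.53 → 1.

1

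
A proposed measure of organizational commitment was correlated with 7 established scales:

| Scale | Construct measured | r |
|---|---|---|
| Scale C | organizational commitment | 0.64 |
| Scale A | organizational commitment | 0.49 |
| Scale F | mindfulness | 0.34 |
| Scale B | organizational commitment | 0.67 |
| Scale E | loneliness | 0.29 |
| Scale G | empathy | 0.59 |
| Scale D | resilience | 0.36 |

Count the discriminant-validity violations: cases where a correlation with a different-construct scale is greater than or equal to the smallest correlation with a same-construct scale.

Convergent (same construct = organizational commitment): Scale C, Scale A, Scale B.
Smallest convergent = 0.49. Discriminant values: 0.34, 0.29, 0.59, 0.36; count ≥ 0.49 → 1.

1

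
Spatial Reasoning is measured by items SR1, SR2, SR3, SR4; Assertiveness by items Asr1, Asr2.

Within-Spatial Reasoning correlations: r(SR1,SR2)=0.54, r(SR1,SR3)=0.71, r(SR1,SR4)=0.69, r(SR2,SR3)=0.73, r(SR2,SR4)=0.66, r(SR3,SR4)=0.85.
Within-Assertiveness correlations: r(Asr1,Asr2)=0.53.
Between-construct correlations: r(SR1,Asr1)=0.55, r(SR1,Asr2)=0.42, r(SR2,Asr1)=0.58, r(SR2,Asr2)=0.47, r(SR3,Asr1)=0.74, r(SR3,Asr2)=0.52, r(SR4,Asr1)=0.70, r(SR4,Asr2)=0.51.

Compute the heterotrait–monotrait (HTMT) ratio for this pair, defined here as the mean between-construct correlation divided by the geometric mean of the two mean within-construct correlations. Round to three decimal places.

Mean between = 4.49/8 = 0.5613.
Mean within-SR = 4.18/6 = 0.6967; mean within-Asr = 0.53/1 = 0.5300.
Geometric mean = √(0.6967 × 0.5300) = 0.6077.
HTMT = 0.5613 / 0.6077 = 0.924.

0.924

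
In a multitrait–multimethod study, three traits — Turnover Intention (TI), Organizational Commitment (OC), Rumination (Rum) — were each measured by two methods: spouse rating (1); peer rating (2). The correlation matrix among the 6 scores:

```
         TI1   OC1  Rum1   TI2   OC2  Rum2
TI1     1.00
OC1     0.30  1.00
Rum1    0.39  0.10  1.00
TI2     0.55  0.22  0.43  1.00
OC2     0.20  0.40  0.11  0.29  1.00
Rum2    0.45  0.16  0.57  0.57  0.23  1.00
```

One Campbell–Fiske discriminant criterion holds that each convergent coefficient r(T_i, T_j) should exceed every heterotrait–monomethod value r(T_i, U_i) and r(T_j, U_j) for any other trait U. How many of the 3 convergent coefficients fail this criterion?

2

Checking each validity diagonal entry against its comparison values:
TI (methods 1·2): 0.55 vs {0.30, 0.29, 0.39, 0.57} → fail.
OC (methods 1·2): 0.40 vs {0.30, 0.29, 0.10, 0.23} → pass.
Rum (methods 1·2): 0.57 vs {0.39, 0.57, 0.10, 0.23} → fail.
2 of 3 fail.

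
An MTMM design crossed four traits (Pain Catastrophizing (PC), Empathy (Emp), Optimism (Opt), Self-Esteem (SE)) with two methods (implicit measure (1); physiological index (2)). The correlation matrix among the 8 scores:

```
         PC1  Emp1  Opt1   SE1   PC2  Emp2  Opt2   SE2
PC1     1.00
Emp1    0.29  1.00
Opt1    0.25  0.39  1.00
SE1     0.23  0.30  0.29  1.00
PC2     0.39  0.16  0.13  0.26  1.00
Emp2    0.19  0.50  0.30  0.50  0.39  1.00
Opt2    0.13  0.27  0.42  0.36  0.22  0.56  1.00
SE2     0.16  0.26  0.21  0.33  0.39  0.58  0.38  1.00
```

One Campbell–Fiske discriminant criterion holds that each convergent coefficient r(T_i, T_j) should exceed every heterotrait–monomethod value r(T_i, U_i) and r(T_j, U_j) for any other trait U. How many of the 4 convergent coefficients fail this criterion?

4

Checking each validity diagonal entry against its comparison values:
PC (methods 1·2): 0.39 vs {0.29, 0.39, 0.25, 0.22, 0.23, 0.39} → fail.
Emp (methods 1·2): 0.50 vs {0.29, 0.39, 0.39, 0.56, 0.30, 0.58} → fail.
Opt (methods 1·2): 0.42 vs {0.25, 0.22, 0.39, 0.56, 0.29, 0.38} → fail.
SE (methods 1·2): 0.33 vs {0.23, 0.39, 0.30, 0.58, 0.29, 0.38} → fail.
4 of 4 fail.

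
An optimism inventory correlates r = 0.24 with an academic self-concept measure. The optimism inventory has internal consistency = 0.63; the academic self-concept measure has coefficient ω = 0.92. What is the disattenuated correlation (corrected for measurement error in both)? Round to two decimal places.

0.32

r_true = r_obs / √(r_xx · r_yy) = 0.24 / √(0.63 × 0.92) = 0.24 / √0.5796 = 0.24 / 0.7613 ≈ 0.32.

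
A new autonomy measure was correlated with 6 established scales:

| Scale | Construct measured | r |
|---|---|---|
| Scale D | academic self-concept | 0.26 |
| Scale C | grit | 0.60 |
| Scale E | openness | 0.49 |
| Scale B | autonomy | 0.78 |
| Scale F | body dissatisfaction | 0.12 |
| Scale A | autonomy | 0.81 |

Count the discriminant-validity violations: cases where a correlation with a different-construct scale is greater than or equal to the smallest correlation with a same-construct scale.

0

Convergent (same construct = autonomy): Scale B, Scale A.
Smallest convergent = 0.78. Discriminant values: 0.26, 0.60, 0.49, 0.12; count ≥ 0.78 → 0.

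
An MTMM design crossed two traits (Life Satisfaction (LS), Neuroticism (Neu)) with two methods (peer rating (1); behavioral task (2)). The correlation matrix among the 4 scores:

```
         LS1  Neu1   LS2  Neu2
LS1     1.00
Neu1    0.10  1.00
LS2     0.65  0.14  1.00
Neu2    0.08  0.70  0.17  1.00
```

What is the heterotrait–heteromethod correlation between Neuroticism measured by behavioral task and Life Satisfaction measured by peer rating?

0.08

Different traits and methods: r(Neu2, LS1) = 0.08.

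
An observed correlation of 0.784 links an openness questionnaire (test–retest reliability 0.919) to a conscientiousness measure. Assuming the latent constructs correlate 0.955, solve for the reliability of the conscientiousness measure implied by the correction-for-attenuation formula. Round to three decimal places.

r_true = r_obs / √(r_xx · r_yy) ⇒ 0.955 = 0.784 / √(0.919 · r_yy).
√(0.919 · r_yy) = 0.784 / 0.955 = 0.8209; 0.919 · r_yy = 0.6739; r_yy = 0.6739 / 0.919 ≈ 0.733.

0.733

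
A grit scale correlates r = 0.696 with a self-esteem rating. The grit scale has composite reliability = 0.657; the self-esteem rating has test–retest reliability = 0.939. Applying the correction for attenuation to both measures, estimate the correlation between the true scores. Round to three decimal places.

0.886

r_true = r_obs / √(r_xx · r_yy) = 0.696 / √(0.657 × 0.939) = 0.696 / √0.616923 = 0.696 / 0.7854 ≈ 0.886.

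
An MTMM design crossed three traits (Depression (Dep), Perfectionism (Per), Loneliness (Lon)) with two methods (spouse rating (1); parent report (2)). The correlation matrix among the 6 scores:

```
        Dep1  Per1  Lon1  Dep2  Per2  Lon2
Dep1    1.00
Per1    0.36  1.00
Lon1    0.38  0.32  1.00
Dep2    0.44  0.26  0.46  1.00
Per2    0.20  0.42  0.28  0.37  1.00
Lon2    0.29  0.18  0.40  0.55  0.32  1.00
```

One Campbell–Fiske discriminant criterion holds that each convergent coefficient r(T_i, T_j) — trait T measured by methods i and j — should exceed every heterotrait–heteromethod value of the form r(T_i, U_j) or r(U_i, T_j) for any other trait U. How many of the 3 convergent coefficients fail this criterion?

2

Checking each validity diagonal entry against its comparison values:
Dep (methods 1·2): 0.44 vs {0.20, 0.26, 0.29, 0.46} → fail.
Per (methods 1·2): 0.42 vs {0.26, 0.20, 0.18, 0.28} → pass.
Lon (methods 1·2): 0.40 vs {0.46, 0.29, 0.28, 0.18} → fail.
2 of 3 fail.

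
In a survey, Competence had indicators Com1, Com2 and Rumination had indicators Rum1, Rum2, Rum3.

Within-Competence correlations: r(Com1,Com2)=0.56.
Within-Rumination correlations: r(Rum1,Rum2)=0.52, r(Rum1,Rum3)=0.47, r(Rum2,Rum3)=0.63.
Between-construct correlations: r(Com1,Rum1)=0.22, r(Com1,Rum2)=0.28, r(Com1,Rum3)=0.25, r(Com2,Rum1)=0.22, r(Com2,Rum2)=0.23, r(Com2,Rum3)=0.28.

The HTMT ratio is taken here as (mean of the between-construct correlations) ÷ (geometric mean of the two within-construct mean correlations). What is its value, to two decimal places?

Mean heterotrait r = 1.48/6 = 0.2467.
Mean within-Com = 0.56/1 = 0.5600; mean within-Rum = 1.62/3 = 0.5400.
Geometric mean = √(0.5600 × 0.5400) = 0.5499.
HTMT = 0.2467 / 0.5499 = 0.45.

0.45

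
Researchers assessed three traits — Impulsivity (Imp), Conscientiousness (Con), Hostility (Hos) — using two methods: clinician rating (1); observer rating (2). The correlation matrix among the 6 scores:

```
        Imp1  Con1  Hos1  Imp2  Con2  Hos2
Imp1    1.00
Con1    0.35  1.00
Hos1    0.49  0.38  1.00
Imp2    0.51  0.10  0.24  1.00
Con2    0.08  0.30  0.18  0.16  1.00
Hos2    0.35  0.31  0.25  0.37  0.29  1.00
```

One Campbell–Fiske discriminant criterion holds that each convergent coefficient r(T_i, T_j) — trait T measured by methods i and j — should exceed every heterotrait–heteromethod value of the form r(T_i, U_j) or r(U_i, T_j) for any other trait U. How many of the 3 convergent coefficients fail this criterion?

Each convergent coefficient versus the relevant comparison correlations:
Imp (methods 1·2): 0.51 vs {0.08, 0.10, 0.35, 0.24} → pass.
Con (methods 1·2): 0.30 vs {0.10, 0.08, 0.31, 0.18} → fail.
Hos (methods 1·2): 0.25 vs {0.24, 0.35, 0.18, 0.31} → fail.
2 of 3 fail.

2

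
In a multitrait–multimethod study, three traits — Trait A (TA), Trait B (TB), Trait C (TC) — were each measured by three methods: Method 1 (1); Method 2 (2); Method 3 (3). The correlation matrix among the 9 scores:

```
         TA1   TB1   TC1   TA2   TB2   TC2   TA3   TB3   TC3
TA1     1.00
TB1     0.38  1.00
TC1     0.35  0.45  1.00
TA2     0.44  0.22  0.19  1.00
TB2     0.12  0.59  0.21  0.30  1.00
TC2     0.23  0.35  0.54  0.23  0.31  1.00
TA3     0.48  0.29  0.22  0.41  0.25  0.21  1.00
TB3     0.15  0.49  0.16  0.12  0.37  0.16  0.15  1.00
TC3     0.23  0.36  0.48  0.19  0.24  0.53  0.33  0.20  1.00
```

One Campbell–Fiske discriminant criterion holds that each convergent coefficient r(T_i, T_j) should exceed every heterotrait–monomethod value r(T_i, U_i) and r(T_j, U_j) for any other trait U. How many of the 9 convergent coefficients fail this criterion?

0

Checking each validity diagonal entry against its comparison values:
TA (methods 1·2): 0.44 vs {0.38, 0.30, 0.35, 0.23} → pass.
TA (methods 1·3): 0.48 vs {0.38, 0.15, 0.35, 0.33} → pass.
TA (methods 2·3): 0.41 vs {0.30, 0.15, 0.23, 0.33} → pass.
TB (methods 1·2): 0.59 vs {0.38, 0.30, 0.45, 0.31} → pass.
TB (methods 1·3): 0.49 vs {0.38, 0.15, 0.45, 0.20} → pass.
TB (methods 2·3): 0.37 vs {0.30, 0.15, 0.31, 0.20} → pass.
TC (methods 1·2): 0.54 vs {0.35, 0.23, 0.45, 0.31} → pass.
TC (methods 1·3): 0.48 vs {0.35, 0.33, 0.45, 0.20} → pass.
TC (methods 2·3): 0.53 vs {0.23, 0.33, 0.31, 0.20} → pass.
0 of 9 fail.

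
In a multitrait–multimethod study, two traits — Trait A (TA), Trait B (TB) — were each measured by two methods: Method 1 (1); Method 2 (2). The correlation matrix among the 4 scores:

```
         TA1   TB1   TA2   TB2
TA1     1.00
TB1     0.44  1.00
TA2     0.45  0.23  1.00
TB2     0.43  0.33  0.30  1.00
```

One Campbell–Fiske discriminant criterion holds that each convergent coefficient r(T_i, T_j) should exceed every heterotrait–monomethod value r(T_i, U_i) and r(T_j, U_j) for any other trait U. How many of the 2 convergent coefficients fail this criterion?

1

Each convergent coefficient versus the relevant comparison correlations:
TA (methods 1·2): 0.45 vs {0.44, 0.30} → pass.
TB (methods 1·2): 0.33 vs {0.44, 0.30} → fail.
1 of 2 fail.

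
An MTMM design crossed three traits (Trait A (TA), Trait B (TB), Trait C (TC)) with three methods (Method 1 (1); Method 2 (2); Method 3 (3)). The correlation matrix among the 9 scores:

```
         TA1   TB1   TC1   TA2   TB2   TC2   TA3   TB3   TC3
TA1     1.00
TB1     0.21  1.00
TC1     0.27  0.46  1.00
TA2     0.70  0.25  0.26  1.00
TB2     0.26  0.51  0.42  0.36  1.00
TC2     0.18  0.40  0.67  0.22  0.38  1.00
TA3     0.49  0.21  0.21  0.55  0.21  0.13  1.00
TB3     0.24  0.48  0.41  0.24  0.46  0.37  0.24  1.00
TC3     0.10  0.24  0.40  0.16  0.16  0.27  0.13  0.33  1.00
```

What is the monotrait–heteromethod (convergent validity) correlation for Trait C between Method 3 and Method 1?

Same trait (TC), different methods: r(TC3, TC1) = 0.40.

0.40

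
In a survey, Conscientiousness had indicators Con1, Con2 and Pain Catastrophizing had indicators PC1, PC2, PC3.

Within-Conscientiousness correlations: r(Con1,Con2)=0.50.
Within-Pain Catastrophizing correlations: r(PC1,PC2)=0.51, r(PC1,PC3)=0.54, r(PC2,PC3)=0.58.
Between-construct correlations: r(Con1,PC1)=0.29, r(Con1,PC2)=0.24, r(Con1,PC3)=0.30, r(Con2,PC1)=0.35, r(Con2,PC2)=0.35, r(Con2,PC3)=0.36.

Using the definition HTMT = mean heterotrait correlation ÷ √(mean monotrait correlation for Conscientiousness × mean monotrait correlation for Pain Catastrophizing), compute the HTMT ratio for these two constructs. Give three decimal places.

Between-construct mean = 1.89/6 = 0.3150.
Mean within-Con = 0.50/1 = 0.5000; mean within-PC = 1.63/3 = 0.5433.
Geometric mean = √(0.5000 × 0.5433) = 0.5212.
HTMT = 0.3150 / 0.5212 = 0.604.

0.604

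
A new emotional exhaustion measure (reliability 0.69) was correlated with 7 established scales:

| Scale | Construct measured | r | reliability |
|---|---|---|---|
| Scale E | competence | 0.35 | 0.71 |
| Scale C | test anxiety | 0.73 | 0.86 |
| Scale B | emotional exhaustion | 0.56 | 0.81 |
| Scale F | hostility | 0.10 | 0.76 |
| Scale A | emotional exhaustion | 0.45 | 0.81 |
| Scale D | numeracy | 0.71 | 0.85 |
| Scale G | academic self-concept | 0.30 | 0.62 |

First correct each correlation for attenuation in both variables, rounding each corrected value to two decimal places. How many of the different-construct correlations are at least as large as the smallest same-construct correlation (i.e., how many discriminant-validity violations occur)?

Disattenuated r (r / √(r_scale · r_new)):
  Scale E (disc): 0.35 / √(0.71·0.69) = 0.50
  Scale C (disc): 0.73 / √(0.86·0.69) = 0.95
  Scale B (conv): 0.56 / √(0.81·0.69) = 0.75
  Scale F (disc): 0.10 / √(0.76·0.69) = 0.14
  Scale A (conv): 0.45 / √(0.81·0.69) = 0.60
  Scale D (disc): 0.71 / √(0.85·0.69) = 0.93
  Scale G (disc): 0.30 / √(0.62·0.69) = 0.46
Smallest convergent = 0.60. Discriminant values: 0.50, 0.95, 0.14, 0.93, 0.46; count ≥ 0.60 → 2.

2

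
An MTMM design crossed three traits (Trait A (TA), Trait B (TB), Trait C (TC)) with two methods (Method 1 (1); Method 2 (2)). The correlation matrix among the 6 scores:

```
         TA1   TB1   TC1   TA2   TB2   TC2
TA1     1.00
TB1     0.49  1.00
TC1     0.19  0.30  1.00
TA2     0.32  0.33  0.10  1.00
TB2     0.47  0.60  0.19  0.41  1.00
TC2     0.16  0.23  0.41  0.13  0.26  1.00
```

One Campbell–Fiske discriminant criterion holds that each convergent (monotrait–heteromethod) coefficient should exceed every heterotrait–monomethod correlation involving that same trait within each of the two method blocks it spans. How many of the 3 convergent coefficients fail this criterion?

1

Convergent coefficients and their comparison sets:
TA (methods 1·2): 0.32 vs {0.49, 0.41, 0.19, 0.13} → fail.
TB (methods 1·2): 0.60 vs {0.49, 0.41, 0.30, 0.26} → pass.
TC (methods 1·2): 0.41 vs {0.19, 0.13, 0.30, 0.26} → pass.
1 of 3 fail.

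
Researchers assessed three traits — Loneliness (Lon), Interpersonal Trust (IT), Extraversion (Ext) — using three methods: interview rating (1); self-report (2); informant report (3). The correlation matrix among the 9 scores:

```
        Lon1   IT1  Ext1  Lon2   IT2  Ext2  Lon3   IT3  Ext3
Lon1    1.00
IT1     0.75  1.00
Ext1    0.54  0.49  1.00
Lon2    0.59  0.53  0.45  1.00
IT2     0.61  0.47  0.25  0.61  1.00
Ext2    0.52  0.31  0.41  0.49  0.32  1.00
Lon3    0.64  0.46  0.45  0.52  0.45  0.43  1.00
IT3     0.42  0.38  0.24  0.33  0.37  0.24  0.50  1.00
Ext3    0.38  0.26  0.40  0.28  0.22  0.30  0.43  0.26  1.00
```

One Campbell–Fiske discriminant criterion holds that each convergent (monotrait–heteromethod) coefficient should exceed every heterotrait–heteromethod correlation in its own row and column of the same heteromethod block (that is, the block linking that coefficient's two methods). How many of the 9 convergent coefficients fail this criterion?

Checking each validity diagonal entry against its comparison values:
Lon (methods 1·2): 0.59 vs {0.61, 0.53, 0.52, 0.45} → fail.
Lon (methods 1·3): 0.64 vs {0.42, 0.46, 0.38, 0.45} → pass.
Lon (methods 2·3): 0.52 vs {0.33, 0.45, 0.28, 0.43} → pass.
IT (methods 1·2): 0.47 vs {0.53, 0.61, 0.31, 0.25} → fail.
IT (methods 1·3): 0.38 vs {0.46, 0.42, 0.26, 0.24} → fail.
IT (methods 2·3): 0.37 vs {0.45, 0.33, 0.22, 0.24} → fail.
Ext (methods 1·2): 0.41 vs {0.45, 0.52, 0.25, 0.31} → fail.
Ext (methods 1·3): 0.40 vs {0.45, 0.38, 0.24, 0.26} → fail.
Ext (methods 2·3): 0.30 vs {0.43, 0.28, 0.24, 0.22} → fail.
7 of 9 fail.

7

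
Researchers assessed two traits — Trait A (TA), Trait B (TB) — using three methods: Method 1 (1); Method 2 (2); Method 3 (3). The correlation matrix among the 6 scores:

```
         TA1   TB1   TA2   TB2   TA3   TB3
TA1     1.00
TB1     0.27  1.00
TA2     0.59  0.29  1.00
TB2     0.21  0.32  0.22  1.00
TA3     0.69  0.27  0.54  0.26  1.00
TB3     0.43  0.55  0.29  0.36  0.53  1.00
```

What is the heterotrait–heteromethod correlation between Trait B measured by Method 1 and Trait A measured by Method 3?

0.27

Different traits and methods: r(TB1, TA3) = 0.27.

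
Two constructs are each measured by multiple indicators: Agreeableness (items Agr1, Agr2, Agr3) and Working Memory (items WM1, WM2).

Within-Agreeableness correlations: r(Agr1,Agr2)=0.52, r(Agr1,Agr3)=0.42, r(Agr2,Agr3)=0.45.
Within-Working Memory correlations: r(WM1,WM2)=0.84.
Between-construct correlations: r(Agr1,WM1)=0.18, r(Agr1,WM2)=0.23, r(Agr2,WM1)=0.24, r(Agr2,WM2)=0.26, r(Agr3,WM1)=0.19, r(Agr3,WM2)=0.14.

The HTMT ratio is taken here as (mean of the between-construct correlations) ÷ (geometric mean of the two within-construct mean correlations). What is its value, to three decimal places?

Between-construct mean = 1.24/6 = 0.2067.
Mean within-Agr = 1.39/3 = 0.4633; mean within-WM = 0.84/1 = 0.8400.
Geometric mean = √(0.4633 × 0.8400) = 0.6238.
HTMT = 0.2067 / 0.6238 = 0.331.

0.331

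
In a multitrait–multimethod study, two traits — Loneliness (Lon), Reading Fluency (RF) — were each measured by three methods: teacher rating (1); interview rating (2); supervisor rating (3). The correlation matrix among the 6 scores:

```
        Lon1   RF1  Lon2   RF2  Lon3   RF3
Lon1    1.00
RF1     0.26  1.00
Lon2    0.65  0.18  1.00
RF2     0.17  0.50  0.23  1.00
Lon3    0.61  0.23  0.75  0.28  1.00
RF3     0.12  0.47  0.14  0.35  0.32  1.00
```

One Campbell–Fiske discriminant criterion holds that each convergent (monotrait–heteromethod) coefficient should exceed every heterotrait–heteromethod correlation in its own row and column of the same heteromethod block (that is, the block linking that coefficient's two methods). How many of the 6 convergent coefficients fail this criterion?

Checking each validity diagonal entry against its comparison values:
Lon (methods 1·2): 0.65 vs {0.17, 0.18} → pass.
Lon (methods 1·3): 0.61 vs {0.12, 0.23} → pass.
Lon (methods 2·3): 0.75 vs {0.14, 0.28} → pass.
RF (methods 1·2): 0.50 vs {0.18, 0.17} → pass.
RF (methods 1·3): 0.47 vs {0.23, 0.12} → pass.
RF (methods 2·3): 0.35 vs {0.28, 0.14} → pass.
0 of 6 fail.

0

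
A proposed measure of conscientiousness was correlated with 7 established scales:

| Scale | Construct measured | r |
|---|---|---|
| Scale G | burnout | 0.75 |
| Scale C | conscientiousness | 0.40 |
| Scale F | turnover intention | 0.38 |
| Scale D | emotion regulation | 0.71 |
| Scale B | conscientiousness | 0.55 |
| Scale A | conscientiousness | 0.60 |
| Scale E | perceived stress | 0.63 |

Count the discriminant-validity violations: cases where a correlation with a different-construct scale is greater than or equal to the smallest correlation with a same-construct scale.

Convergent (same construct = conscientiousness): Scale C, Scale B, Scale A.
Smallest convergent = 0.40. Discriminant values: 0.75, 0.38, 0.71, 0.63; count ≥ 0.40 → 3.

3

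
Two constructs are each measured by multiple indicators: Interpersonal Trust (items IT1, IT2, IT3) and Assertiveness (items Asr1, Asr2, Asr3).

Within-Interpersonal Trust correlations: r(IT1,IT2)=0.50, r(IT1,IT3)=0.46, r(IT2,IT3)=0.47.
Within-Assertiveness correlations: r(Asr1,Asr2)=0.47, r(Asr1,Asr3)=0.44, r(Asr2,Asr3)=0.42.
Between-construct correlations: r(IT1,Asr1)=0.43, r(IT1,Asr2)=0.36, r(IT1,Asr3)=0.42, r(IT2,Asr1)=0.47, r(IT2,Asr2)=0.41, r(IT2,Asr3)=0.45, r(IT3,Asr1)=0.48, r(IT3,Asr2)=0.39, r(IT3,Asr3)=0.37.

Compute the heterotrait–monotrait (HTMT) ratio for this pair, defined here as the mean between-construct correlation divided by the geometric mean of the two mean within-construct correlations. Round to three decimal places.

Mean heterotrait r = 3.78/9 = 0.4200.
Mean within-IT = 1.43/3 = 0.4767; mean within-Asr = 1.33/3 = 0.4433.
Geometric mean = √(0.4767 × 0.4433) = 0.4597.
HTMT = 0.4200 / 0.4597 = 0.914.

0.914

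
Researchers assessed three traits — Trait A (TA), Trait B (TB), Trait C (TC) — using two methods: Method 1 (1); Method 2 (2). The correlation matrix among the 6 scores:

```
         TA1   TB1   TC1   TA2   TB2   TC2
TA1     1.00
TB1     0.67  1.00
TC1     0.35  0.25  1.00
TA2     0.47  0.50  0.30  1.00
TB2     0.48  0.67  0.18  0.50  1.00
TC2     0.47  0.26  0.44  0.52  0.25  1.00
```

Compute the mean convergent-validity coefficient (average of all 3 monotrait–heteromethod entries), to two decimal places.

0.53

Convergent values: 0.47, 0.67, 0.44; mean = 1.58/3 = 0.53.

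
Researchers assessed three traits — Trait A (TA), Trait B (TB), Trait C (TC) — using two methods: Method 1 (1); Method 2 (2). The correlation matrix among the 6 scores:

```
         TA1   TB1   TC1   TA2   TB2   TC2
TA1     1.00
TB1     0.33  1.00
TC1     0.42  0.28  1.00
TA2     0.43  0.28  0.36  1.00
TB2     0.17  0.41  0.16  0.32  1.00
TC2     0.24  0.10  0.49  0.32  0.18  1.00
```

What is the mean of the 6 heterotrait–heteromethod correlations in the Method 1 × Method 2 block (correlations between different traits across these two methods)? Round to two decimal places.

0.22

HTHM values (method 1 × method 2): 0.17, 0.24, 0.28, 0.10, 0.36, 0.16; mean = 1.31/6 = 0.22.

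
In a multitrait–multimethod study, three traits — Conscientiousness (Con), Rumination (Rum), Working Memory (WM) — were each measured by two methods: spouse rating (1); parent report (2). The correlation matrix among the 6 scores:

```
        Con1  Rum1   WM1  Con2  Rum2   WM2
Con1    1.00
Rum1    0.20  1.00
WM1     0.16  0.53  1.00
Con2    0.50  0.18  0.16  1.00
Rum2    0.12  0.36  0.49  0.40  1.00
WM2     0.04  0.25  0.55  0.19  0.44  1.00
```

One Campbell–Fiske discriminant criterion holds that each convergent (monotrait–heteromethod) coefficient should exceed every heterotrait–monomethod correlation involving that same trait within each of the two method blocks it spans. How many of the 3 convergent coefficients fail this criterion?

Convergent coefficients and their comparison sets:
Con (methods 1·2): 0.50 vs {0.20, 0.40, 0.16, 0.19} → pass.
Rum (methods 1·2): 0.36 vs {0.20, 0.40, 0.53, 0.44} → fail.
WM (methods 1·2): 0.55 vs {0.16, 0.19, 0.53, 0.44} → pass.
1 of 3 fail.

1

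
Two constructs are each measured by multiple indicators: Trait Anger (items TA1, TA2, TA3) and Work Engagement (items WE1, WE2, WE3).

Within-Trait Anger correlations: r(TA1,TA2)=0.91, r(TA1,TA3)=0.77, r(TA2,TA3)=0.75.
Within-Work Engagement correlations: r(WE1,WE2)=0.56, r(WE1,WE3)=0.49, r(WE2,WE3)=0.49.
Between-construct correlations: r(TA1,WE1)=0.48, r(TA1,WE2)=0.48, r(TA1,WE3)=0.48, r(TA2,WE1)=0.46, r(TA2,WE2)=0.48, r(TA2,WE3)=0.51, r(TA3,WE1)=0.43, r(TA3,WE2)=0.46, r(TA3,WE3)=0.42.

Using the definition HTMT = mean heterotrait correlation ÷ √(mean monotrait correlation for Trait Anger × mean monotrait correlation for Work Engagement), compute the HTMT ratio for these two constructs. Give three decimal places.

Mean between = 4.20/9 = 0.4667.
Mean within-TA = 2.43/3 = 0.8100; mean within-WE = 1.54/3 = 0.5133.
Geometric mean = √(0.8100 × 0.5133) = 0.6448.
HTMT = 0.4667 / 0.6448 = 0.724.

0.724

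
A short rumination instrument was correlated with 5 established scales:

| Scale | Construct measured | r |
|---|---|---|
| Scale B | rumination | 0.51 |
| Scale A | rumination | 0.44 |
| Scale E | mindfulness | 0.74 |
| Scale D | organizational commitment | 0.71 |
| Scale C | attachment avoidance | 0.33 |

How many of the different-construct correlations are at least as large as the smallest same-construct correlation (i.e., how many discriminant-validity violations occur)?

2

Convergent (same construct = rumination): Scale B, Scale A.
Smallest convergent = 0.44. Discriminant values: 0.74, 0.71, 0.33; count ≥ 0.44 → 2.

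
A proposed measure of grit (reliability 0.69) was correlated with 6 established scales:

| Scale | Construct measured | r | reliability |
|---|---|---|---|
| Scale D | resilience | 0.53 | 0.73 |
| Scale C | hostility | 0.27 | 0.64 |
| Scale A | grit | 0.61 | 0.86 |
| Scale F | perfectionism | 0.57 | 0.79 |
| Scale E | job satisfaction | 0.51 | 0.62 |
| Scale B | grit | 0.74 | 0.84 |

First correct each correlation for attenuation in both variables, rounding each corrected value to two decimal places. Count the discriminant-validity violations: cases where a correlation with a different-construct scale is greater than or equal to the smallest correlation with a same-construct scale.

0

Disattenuated r (r / √(r_scale · r_new)):
  Scale D (disc): 0.53 / √(0.73·0.69) = 0.75
  Scale C (disc): 0.27 / √(0.64·0.69) = 0.41
  Scale A (conv): 0.61 / √(0.86·0.69) = 0.79
  Scale F (disc): 0.57 / √(0.79·0.69) = 0.77
  Scale E (disc): 0.51 / √(0.62·0.69) = 0.78
  Scale B (conv): 0.74 / √(0.84·0.69) = 0.97
Smallest convergent = 0.79. Discriminant values: 0.75, 0.41, 0.77, 0.78; count ≥ 0.79 → 0.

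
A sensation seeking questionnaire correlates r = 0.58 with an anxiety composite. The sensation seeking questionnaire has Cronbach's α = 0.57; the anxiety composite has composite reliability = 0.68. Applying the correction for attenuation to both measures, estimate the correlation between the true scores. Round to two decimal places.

r_true = r_obs / √(r_xx · r_yy) = 0.58 / √(0.57 × 0.68) = 0.58 / √0.3876 = 0.58 / 0.6226 ≈ 0.93.

0.93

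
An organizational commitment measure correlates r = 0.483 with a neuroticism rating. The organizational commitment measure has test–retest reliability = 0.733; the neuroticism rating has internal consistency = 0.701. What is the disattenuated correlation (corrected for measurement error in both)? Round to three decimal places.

0.674

r_true = r_obs / √(r_xx · r_yy) = 0.483 / √(0.733 × 0.701) = 0.483 / √0.513833 = 0.483 / 0.7168 ≈ 0.674.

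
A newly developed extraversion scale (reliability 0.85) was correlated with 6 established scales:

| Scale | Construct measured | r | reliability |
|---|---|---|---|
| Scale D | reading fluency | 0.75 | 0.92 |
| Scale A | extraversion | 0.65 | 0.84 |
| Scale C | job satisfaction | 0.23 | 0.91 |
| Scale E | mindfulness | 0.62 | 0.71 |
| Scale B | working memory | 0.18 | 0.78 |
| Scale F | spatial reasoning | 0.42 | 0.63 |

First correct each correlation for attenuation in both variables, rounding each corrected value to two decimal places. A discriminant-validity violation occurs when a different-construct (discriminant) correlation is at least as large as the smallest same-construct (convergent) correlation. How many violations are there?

2

Disattenuated r (r / √(r_scale · r_new)):
  Scale D (disc): 0.75 / √(0.92·0.85) = 0.85
  Scale A (conv): 0.65 / √(0.84·0.85) = 0.77
  Scale C (disc): 0.23 / √(0.91·0.85) = 0.26
  Scale E (disc): 0.62 / √(0.71·0.85) = 0.80
  Scale B (disc): 0.18 / √(0.78·0.85) = 0.22
  Scale F (disc): 0.42 / √(0.63·0.85) = 0.57
Smallest convergent = 0.77. Discriminant values: 0.85, 0.26, 0.80, 0.22, 0.57; count ≥ 0.77 → 2.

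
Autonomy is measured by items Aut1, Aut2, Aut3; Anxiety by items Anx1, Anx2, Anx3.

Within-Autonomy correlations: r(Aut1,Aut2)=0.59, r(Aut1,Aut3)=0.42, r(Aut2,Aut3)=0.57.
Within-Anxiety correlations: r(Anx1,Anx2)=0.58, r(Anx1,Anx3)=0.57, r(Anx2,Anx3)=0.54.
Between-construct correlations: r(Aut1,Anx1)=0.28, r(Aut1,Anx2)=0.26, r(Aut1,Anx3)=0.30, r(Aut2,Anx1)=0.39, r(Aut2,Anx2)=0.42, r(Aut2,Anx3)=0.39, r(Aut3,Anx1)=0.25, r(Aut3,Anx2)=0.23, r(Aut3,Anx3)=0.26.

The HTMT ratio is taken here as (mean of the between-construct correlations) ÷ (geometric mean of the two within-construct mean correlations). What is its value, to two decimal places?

0.57

Mean between = 2.78/9 = 0.3089.
Mean within-Aut = 1.58/3 = 0.5267; mean within-Anx = 1.69/3 = 0.5633.
Geometric mean = √(0.5267 × 0.5633) = 0.5447.
HTMT = 0.3089 / 0.5447 = 0.57.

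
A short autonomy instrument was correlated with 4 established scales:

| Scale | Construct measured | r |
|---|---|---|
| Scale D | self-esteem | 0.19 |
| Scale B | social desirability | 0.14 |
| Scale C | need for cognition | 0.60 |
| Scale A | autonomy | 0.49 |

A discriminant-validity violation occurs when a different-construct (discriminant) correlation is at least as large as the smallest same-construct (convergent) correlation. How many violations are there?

1

Convergent (same construct = autonomy): Scale A.
Smallest convergent = 0.49. Discriminant values: 0.19, 0.14, 0.60; count ≥ 0.49 → 1.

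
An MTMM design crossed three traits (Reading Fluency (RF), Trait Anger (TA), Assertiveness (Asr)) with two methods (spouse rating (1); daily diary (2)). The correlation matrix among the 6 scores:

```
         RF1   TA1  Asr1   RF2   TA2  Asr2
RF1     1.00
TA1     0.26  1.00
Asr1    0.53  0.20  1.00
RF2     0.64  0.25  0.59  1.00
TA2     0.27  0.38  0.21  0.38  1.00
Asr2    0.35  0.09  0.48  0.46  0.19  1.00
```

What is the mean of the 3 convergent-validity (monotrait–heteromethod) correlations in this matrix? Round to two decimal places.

Convergent values: 0.64, 0.38, 0.48; mean = 1.50/3 = 0.50.

0.50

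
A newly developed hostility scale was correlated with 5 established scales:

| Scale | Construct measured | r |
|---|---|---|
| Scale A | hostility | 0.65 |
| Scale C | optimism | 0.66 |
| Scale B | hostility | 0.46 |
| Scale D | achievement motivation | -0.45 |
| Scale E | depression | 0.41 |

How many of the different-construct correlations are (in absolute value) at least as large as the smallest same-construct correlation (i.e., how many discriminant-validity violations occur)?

Convergent (same construct = hostility): Scale A, Scale B.
Smallest convergent = 0.46. Discriminant |r|: 0.66, 0.45, 0.41; count ≥ 0.46 → 1.

1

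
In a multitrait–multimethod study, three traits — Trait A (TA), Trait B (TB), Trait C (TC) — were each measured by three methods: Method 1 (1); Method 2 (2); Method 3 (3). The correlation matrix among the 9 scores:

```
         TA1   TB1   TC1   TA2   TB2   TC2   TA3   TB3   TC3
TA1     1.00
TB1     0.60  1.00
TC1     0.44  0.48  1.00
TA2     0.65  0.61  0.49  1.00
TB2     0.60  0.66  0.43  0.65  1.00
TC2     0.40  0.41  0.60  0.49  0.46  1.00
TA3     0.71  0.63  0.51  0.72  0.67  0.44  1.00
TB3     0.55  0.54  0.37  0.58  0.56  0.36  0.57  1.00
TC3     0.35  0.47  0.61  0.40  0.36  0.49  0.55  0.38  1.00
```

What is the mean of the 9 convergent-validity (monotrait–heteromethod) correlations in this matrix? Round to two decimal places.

Convergent values: 0.65, 0.71, 0.72, 0.66, 0.54, 0.56, 0.60, 0.61, 0.49; mean = 5.54/9 = 0.62.

0.62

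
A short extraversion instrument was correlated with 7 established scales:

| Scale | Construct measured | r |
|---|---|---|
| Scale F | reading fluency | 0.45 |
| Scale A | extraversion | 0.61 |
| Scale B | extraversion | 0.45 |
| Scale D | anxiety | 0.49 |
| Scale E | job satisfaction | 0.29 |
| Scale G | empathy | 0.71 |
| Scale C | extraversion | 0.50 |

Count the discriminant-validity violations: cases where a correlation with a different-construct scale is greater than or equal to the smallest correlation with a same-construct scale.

Convergent (same construct = extraversion): Scale A, Scale B, Scale C.
Smallest convergent = 0.45. Discriminant values: 0.45, 0.49, 0.29, 0.71; count ≥ 0.45 → 3.

3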